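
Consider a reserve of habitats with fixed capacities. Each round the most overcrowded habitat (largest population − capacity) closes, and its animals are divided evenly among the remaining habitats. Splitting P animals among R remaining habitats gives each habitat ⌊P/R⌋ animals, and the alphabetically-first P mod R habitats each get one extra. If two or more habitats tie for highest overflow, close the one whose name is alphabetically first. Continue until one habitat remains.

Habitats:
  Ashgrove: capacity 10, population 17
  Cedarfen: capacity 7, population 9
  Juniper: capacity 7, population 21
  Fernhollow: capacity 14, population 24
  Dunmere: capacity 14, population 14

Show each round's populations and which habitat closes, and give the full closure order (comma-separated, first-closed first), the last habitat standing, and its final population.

Closure order: Juniper, Fernhollow, Ashgrove, Cedarfen
Last habitat: Dunmere with 85 animals

Round 1: Ashgrove=17 Cedarfen=9 Dunmere=14 Fernhollow=24 Juniper=21 → close Juniper (overflow 14)
  21÷4 = 5 each, +1 to first 1
Round 2: Ashgrove=23 Cedarfen=14 Dunmere=19 Fernhollow=29 → close Fernhollow (overflow 15)
  29÷3 = 9 each, +1 to first 2
Round 3: Ashgrove=33 Cedarfen=24 Dunmere=28 → close Ashgrove (overflow 23)
  33÷2 = 16 each, +1 to first 1
Round 4: Cedarfen=41 Dunmere=44 → close Cedarfen (overflow 34)
  41÷1 = 41 each, +1 to first 0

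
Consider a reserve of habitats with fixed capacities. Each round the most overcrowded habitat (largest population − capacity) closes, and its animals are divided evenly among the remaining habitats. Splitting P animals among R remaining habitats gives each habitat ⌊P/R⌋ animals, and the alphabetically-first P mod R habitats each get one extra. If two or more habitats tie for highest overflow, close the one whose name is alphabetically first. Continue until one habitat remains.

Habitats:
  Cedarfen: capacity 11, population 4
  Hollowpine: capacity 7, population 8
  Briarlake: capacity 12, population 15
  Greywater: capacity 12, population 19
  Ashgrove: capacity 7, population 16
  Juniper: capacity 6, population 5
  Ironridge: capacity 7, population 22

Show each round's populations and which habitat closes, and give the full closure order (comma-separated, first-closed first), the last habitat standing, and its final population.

Closure order: Ironridge, Ashgrove, Greywater, Briarlake, Hollowpine, Juniper
Last habitat: Cedarfen with 89 animals

Round 1: Ashgrove=16 Briarlake=15 Cedarfen=4 Greywater=19 Hollowpine=8 Ironridge=22 Juniper=5 → close Ironridge (overflow 15)
  22÷6 = 3 each, +1 to first 4
Round 2: Ashgrove=20 Briarlake=19 Cedarfen=8 Greywater=23 Hollowpine=11 Juniper=8 → close Ashgrove (overflow 13)
  20÷5 = 4 each, +1 to first 0
Round 3: Briarlake=23 Cedarfen=12 Greywater=27 Hollowpine=15 Juniper=12 → close Greywater (overflow 15)
  27÷4 = 6 each, +1 to first 3
Round 4: Briarlake=30 Cedarfen=19 Hollowpine=22 Juniper=18 → close Briarlake (overflow 18)
  30÷3 = 10 each, +1 to first 0
Round 5: Cedarfen=29 Hollowpine=32 Juniper=28 → close Hollowpine (overflow 25)
  32÷2 = 16 each, +1 to first 0
Round 6: Cedarfen=45 Juniper=44 → close Juniper (overflow 38)
  44÷1 = 44 each, +1 to first 0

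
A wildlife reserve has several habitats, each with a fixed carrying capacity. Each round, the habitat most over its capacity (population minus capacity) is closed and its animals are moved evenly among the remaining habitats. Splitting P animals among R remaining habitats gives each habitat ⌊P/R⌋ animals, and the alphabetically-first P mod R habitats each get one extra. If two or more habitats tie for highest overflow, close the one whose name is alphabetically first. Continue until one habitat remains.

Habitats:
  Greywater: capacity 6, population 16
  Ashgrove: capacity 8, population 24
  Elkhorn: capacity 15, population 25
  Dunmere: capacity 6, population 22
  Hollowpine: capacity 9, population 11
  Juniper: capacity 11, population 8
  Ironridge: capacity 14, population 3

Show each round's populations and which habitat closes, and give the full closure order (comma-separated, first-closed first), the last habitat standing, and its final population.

Round 1: Ashgrove=24 Dunmere=22 Elkhorn=25 Greywater=16 Hollowpine=11 Ironridge=3 Juniper=8 → close Ashgrove (overflow 16)
  24÷6 = 4 each, +1 to first 0
Round 2: Dunmere=26 Elkhorn=29 Greywater=20 Hollowpine=15 Ironridge=7 Juniper=12 → close Dunmere (overflow 20)
  26÷5 = 5 each, +1 to first 1
Round 3: Elkhorn=35 Greywater=25 Hollowpine=20 Ironridge=12 Juniper=17 → close Elkhorn (overflow 20)
  35÷4 = 8 each, +1 to first 3
Round 4: Greywater=34 Hollowpine=29 Ironridge=21 Juniper=25 → close Greywater (overflow 28)
  34÷3 = 11 each, +1 to first 1
Round 5: Hollowpine=41 Ironridge=32 Juniper=36 → close Hollowpine (overflow 32)
  41÷2 = 20 each, +1 to first 1
Round 6: Ironridge=53 Juniper=56 → close Juniper (overflow 45)
  56÷1 = 56 each, +1 to first 0

Closure order: Ashgrove, Dunmere, Elkhorn, Greywater, Hollowpine, Juniper
Last habitat: Ironridge with 109 animals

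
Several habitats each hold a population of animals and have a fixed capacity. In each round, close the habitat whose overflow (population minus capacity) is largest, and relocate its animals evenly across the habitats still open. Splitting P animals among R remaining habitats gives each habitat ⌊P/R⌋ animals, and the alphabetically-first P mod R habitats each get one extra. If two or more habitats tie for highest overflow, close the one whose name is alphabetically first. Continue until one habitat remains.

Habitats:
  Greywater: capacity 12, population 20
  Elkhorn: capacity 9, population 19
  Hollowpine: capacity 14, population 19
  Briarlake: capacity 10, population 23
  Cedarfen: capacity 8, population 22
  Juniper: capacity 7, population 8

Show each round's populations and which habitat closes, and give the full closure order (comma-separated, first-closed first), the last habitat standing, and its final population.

Closure order: Cedarfen, Briarlake, Elkhorn, Greywater, Hollowpine
Last habitat: Juniper with 111 animals

Round 1: Briarlake=23 Cedarfen=22 Elkhorn=19 Greywater=20 Hollowpine=19 Juniper=8 → close Cedarfen (overflow 14)
  22÷5 = 4 each, +1 to first 2
Round 2: Briarlake=28 Elkhorn=24 Greywater=24 Hollowpine=23 Juniper=12 → close Briarlake (overflow 18)
  28÷4 = 7 each, +1 to first 0
Round 3: Elkhorn=31 Greywater=31 Hollowpine=30 Juniper=19 → close Elkhorn (overflow 22)
  31÷3 = 10 each, +1 to first 1
Round 4: Greywater=42 Hollowpine=40 Juniper=29 → close Greywater (overflow 30)
  42÷2 = 21 each, +1 to first 0
Round 5: Hollowpine=61 Juniper=50 → close Hollowpine (overflow 47)
  61÷1 = 61 each, +1 to first 0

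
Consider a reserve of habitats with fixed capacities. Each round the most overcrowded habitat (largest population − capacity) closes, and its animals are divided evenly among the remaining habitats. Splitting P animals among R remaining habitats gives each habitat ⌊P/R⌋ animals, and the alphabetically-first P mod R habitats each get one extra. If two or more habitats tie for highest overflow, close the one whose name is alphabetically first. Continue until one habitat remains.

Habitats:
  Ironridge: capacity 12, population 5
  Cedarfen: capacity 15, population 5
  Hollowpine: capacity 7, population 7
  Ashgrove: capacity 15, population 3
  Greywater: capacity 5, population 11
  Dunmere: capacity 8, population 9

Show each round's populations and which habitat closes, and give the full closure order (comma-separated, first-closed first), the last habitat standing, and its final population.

Closure order: Greywater, Dunmere, Hollowpine, Ironridge, Ashgrove
Last habitat: Cedarfen with 40 animals

Round 1: Ashgrove=3 Cedarfen=5 Dunmere=9 Greywater=11 Hollowpine=7 Ironridge=5 → close Greywater (overflow 6)
  11÷5 = 2 each, +1 to first 1
Round 2: Ashgrove=6 Cedarfen=7 Dunmere=11 Hollowpine=9 Ironridge=7 → close Dunmere (overflow 3)
  11÷4 = 2 each, +1 to first 3
Round 3: Ashgrove=9 Cedarfen=10 Hollowpine=12 Ironridge=9 → close Hollowpine (overflow 5)
  12÷3 = 4 each, +1 to first 0
Round 4: Ashgrove=13 Cedarfen=14 Ironridge=13 → close Ironridge (overflow 1)
  13÷2 = 6 each, +1 to first 1
Round 5: Ashgrove=20 Cedarfen=20 → close Ashgrove (overflow 5)
  20÷1 = 20 each, +1 to first 0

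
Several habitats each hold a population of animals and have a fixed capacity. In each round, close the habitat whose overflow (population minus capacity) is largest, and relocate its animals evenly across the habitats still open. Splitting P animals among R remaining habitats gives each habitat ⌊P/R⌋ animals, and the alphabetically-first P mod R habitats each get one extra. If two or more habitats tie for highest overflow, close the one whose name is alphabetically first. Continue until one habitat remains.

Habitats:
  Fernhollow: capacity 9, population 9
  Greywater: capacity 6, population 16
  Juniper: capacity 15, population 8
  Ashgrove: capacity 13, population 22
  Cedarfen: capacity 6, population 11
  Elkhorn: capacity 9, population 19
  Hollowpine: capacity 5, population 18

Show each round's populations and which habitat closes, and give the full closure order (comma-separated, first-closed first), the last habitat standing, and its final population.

Closure order: Hollowpine, Elkhorn, Ashgrove, Greywater, Cedarfen, Fernhollow
Last habitat: Juniper with 103 animals

Round 1: Ashgrove=22 Cedarfen=11 Elkhorn=19 Fernhollow=9 Greywater=16 Hollowpine=18 Juniper=8 → close Hollowpine (overflow 13)
  18÷6 = 3 each, +1 to first 0
Round 2: Ashgrove=25 Cedarfen=14 Elkhorn=22 Fernhollow=12 Greywater=19 Juniper=11 → close Elkhorn (overflow 13)
  22÷5 = 4 each, +1 to first 2
Round 3: Ashgrove=30 Cedarfen=19 Fernhollow=16 Greywater=23 Juniper=15 → close Ashgrove (overflow 17)
  30÷4 = 7 each, +1 to first 2
Round 4: Cedarfen=27 Fernhollow=24 Greywater=30 Juniper=22 → close Greywater (overflow 24)
  30÷3 = 10 each, +1 to first 0
Round 5: Cedarfen=37 Fernhollow=34 Juniper=32 → close Cedarfen (overflow 31)
  37÷2 = 18 each, +1 to first 1
Round 6: Fernhollow=53 Juniper=50 → close Fernhollow (overflow 44)
  53÷1 = 53 each, +1 to first 0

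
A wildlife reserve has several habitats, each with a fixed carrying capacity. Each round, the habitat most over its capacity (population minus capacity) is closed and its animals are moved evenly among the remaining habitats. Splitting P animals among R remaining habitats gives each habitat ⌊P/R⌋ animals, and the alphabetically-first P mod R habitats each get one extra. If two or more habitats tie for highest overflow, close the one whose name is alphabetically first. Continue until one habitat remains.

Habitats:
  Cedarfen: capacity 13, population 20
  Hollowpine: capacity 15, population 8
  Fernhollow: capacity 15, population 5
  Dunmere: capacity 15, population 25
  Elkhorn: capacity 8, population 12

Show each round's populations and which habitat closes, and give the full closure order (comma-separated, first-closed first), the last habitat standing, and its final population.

Closure order: Dunmere, Cedarfen, Elkhorn, Hollowpine
Last habitat: Fernhollow with 70 animals

Round 1: Cedarfen=20 Dunmere=25 Elkhorn=12 Fernhollow=5 Hollowpine=8 → close Dunmere (overflow 10)
  25÷4 = 6 each, +1 to first 1
Round 2: Cedarfen=27 Elkhorn=18 Fernhollow=11 Hollowpine=14 → close Cedarfen (overflow 14)
  27÷3 = 9 each, +1 to first 0
Round 3: Elkhorn=27 Fernhollow=20 Hollowpine=23 → close Elkhorn (overflow 19)
  27÷2 = 13 each, +1 to first 1
Round 4: Fernhollow=34 Hollowpine=36 → close Hollowpine (overflow 21)
  36÷1 = 36 each, +1 to first 0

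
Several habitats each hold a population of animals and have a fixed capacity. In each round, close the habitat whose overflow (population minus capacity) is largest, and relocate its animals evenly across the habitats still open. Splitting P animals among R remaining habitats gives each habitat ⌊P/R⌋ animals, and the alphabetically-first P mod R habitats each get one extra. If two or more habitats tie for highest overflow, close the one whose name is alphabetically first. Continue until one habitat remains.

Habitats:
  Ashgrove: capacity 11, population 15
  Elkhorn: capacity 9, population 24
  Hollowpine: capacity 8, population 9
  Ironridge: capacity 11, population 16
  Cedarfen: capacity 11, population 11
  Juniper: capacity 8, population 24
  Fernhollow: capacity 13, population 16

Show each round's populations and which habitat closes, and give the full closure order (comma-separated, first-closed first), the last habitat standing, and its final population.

Closure order: Juniper, Elkhorn, Ashgrove, Ironridge, Fernhollow, Cedarfen
Last habitat: Hollowpine with 115 animals

Round 1: Ashgrove=15 Cedarfen=11 Elkhorn=24 Fernhollow=16 Hollowpine=9 Ironridge=16 Juniper=24 → close Juniper (overflow 16)
  24÷6 = 4 each, +1 to first 0
Round 2: Ashgrove=19 Cedarfen=15 Elkhorn=28 Fernhollow=20 Hollowpine=13 Ironridge=20 → close Elkhorn (overflow 19)
  28÷5 = 5 each, +1 to first 3
Round 3: Ashgrove=25 Cedarfen=21 Fernhollow=26 Hollowpine=18 Ironridge=25 → close Ashgrove (overflow 14)
  25÷4 = 6 each, +1 to first 1
Round 4: Cedarfen=28 Fernhollow=32 Hollowpine=24 Ironridge=31 → close Ironridge (overflow 20)
  31÷3 = 10 each, +1 to first 1
Round 5: Cedarfen=39 Fernhollow=42 Hollowpine=34 → close Fernhollow (overflow 29)
  42÷2 = 21 each, +1 to first 0
Round 6: Cedarfen=60 Hollowpine=55 → close Cedarfen (overflow 49)
  60÷1 = 60 each, +1 to first 0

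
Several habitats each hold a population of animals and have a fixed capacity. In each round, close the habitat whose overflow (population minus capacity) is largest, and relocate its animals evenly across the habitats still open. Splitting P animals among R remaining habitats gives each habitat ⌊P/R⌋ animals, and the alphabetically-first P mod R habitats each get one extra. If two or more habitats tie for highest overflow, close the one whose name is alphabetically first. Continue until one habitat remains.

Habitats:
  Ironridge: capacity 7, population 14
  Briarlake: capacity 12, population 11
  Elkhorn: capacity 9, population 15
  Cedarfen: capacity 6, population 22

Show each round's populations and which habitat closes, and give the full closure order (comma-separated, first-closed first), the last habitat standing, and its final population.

Round 1: Briarlake=11 Cedarfen=22 Elkhorn=15 Ironridge=14 → close Cedarfen (overflow 16)
  22÷3 = 7 each, +1 to first 1
Round 2: Briarlake=19 Elkhorn=22 Ironridge=21 → close Ironridge (overflow 14)
  21÷2 = 10 each, +1 to first 1
Round 3: Briarlake=30 Elkhorn=32 → close Elkhorn (overflow 23)
  32÷1 = 32 each, +1 to first 0

Closure order: Cedarfen, Ironridge, Elkhorn
Last habitat: Briarlake with 62 animals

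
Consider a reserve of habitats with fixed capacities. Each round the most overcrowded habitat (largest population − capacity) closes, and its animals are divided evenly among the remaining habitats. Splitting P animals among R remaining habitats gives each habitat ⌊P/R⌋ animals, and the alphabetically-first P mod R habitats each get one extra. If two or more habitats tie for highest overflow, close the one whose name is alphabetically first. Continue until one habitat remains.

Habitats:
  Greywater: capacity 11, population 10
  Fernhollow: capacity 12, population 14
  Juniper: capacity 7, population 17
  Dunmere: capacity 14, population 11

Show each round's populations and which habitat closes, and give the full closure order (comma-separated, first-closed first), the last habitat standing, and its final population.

Round 1: Dunmere=11 Fernhollow=14 Greywater=10 Juniper=17 → close Juniper (overflow 10)
  17÷3 = 5 each, +1 to first 2
Round 2: Dunmere=17 Fernhollow=20 Greywater=15 → close Fernhollow (overflow 8)
  20÷2 = 10 each, +1 to first 0
Round 3: Dunmere=27 Greywater=25 → close Greywater (overflow 14)
  25÷1 = 25 each, +1 to first 0

Closure order: Juniper, Fernhollow, Greywater
Last habitat: Dunmere with 52 animals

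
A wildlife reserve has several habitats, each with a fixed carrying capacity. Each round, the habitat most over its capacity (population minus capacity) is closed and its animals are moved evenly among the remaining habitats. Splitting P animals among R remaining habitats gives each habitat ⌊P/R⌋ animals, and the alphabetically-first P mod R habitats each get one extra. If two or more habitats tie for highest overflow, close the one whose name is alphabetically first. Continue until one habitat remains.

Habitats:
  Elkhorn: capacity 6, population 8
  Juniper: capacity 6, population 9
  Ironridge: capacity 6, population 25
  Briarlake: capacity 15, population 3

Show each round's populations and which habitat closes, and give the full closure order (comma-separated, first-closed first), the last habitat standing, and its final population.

Round 1: Briarlake=3 Elkhorn=8 Ironridge=25 Juniper=9 → close Ironridge (overflow 19)
  25÷3 = 8 each, +1 to first 1
Round 2: Briarlake=12 Elkhorn=16 Juniper=17 → close Juniper (overflow 11)
  17÷2 = 8 each, +1 to first 1
Round 3: Briarlake=21 Elkhorn=24 → close Elkhorn (overflow 18)
  24÷1 = 24 each, +1 to first 0

Closure order: Ironridge, Juniper, Elkhorn
Last habitat: Briarlake with 45 animals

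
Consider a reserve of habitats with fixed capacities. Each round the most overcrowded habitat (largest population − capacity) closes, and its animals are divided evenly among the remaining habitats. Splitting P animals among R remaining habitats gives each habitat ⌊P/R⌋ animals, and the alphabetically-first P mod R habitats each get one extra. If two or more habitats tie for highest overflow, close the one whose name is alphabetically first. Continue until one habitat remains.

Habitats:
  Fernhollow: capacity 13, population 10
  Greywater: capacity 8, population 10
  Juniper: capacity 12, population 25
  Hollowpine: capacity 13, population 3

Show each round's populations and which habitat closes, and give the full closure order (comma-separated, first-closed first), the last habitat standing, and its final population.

Closure order: Juniper, Greywater, Fernhollow
Last habitat: Hollowpine with 48 animals

Round 1: Fernhollow=10 Greywater=10 Hollowpine=3 Juniper=25 → close Juniper (overflow 13)
  25÷3 = 8 each, +1 to first 1
Round 2: Fernhollow=19 Greywater=18 Hollowpine=11 → close Greywater (overflow 10)
  18÷2 = 9 each, +1 to first 0
Round 3: Fernhollow=28 Hollowpine=20 → close Fernhollow (overflow 15)
  28÷1 = 28 each, +1 to first 0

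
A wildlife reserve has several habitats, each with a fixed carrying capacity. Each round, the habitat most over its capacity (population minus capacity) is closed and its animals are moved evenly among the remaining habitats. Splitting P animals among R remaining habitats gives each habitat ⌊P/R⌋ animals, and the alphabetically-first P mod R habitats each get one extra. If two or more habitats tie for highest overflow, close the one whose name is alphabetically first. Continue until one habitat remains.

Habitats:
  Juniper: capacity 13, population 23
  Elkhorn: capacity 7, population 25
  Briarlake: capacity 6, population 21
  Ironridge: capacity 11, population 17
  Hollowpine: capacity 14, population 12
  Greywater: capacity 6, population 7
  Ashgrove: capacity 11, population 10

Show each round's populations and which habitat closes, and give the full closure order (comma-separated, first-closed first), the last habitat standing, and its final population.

Closure order: Elkhorn, Briarlake, Juniper, Ironridge, Ashgrove, Greywater
Last habitat: Hollowpine with 115 animals

Round 1: Ashgrove=10 Briarlake=21 Elkhorn=25 Greywater=7 Hollowpine=12 Ironridge=17 Juniper=23 → close Elkhorn (overflow 18)
  25÷6 = 4 each, +1 to first 1
Round 2: Ashgrove=15 Briarlake=25 Greywater=11 Hollowpine=16 Ironridge=21 Juniper=27 → close Briarlake (overflow 19)
  25÷5 = 5 each, +1 to first 0
Round 3: Ashgrove=20 Greywater=16 Hollowpine=21 Ironridge=26 Juniper=32 → close Juniper (overflow 19)
  32÷4 = 8 each, +1 to first 0
Round 4: Ashgrove=28 Greywater=24 Hollowpine=29 Ironridge=34 → close Ironridge (overflow 23)
  34÷3 = 11 each, +1 to first 1
Round 5: Ashgrove=40 Greywater=35 Hollowpine=40 → close Ashgrove (overflow 29)
  40÷2 = 20 each, +1 to first 0
Round 6: Greywater=55 Hollowpine=60 → close Greywater (overflow 49)
  55÷1 = 55 each, +1 to first 0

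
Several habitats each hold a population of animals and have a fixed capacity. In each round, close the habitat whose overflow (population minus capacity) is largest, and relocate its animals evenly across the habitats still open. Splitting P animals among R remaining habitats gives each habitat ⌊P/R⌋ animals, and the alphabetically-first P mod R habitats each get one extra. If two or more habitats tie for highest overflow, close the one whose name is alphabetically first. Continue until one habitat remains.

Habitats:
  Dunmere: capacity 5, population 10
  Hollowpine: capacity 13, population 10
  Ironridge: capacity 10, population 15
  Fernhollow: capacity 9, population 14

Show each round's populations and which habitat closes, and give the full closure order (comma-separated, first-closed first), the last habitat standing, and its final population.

Round 1: Dunmere=10 Fernhollow=14 Hollowpine=10 Ironridge=15 → close Dunmere (overflow 5)
  10÷3 = 3 each, +1 to first 1
Round 2: Fernhollow=18 Hollowpine=13 Ironridge=18 → close Fernhollow (overflow 9)
  18÷2 = 9 each, +1 to first 0
Round 3: Hollowpine=22 Ironridge=27 → close Ironridge (overflow 17)
  27÷1 = 27 each, +1 to first 0

Closure order: Dunmere, Fernhollow, Ironridge
Last habitat: Hollowpine with 49 animals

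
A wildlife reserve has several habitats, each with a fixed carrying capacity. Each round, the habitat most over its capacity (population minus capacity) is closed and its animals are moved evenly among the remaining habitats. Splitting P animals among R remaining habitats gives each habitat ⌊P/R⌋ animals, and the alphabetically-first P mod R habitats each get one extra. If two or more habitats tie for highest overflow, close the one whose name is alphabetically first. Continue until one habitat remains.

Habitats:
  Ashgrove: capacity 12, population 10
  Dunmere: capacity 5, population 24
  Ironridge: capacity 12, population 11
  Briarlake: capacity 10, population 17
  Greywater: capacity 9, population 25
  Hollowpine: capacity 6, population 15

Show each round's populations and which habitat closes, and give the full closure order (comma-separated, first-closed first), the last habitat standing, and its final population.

Round 1: Ashgrove=10 Briarlake=17 Dunmere=24 Greywater=25 Hollowpine=15 Ironridge=11 → close Dunmere (overflow 19)
  24÷5 = 4 each, +1 to first 4
Round 2: Ashgrove=15 Briarlake=22 Greywater=30 Hollowpine=20 Ironridge=15 → close Greywater (overflow 21)
  30÷4 = 7 each, +1 to first 2
Round 3: Ashgrove=23 Briarlake=30 Hollowpine=27 Ironridge=22 → close Hollowpine (overflow 21)
  27÷3 = 9 each, +1 to first 0
Round 4: Ashgrove=32 Briarlake=39 Ironridge=31 → close Briarlake (overflow 29)
  39÷2 = 19 each, +1 to first 1
Round 5: Ashgrove=52 Ironridge=50 → close Ashgrove (overflow 40)
  52÷1 = 52 each, +1 to first 0

Closure order: Dunmere, Greywater, Hollowpine, Briarlake, Ashgrove
Last habitat: Ironridge with 102 animals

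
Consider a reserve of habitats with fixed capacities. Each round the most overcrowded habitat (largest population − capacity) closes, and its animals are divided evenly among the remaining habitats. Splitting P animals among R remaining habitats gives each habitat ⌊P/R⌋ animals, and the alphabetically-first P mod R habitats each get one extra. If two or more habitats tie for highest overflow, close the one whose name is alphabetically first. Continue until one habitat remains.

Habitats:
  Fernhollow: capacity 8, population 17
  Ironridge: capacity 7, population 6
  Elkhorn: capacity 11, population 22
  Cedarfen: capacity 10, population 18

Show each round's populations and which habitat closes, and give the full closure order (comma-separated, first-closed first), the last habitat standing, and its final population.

Round 1: Cedarfen=18 Elkhorn=22 Fernhollow=17 Ironridge=6 → close Elkhorn (overflow 11)
  22÷3 = 7 each, +1 to first 1
Round 2: Cedarfen=26 Fernhollow=24 Ironridge=13 → close Cedarfen (overflow 16)
  26÷2 = 13 each, +1 to first 0
Round 3: Fernhollow=37 Ironridge=26 → close Fernhollow (overflow 29)
  37÷1 = 37 each, +1 to first 0

Closure order: Elkhorn, Cedarfen, Fernhollow
Last habitat: Ironridge with 63 animals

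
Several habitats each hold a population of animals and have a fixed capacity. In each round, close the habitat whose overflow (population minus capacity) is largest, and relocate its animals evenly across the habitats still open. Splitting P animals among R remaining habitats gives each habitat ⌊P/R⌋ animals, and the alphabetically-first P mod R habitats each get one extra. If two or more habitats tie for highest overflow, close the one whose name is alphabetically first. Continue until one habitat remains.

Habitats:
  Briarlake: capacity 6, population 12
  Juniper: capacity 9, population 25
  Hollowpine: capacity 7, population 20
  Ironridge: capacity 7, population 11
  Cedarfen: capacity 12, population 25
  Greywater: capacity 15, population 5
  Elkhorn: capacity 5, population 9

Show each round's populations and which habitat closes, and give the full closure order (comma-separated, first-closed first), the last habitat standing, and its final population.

Round 1: Briarlake=12 Cedarfen=25 Elkhorn=9 Greywater=5 Hollowpine=20 Ironridge=11 Juniper=25 → close Juniper (overflow 16)
  25÷6 = 4 each, +1 to first 1
Round 2: Briarlake=17 Cedarfen=29 Elkhorn=13 Greywater=9 Hollowpine=24 Ironridge=15 → close Cedarfen (overflow 17)
  29÷5 = 5 each, +1 to first 4
Round 3: Briarlake=23 Elkhorn=19 Greywater=15 Hollowpine=30 Ironridge=20 → close Hollowpine (overflow 23)
  30÷4 = 7 each, +1 to first 2
Round 4: Briarlake=31 Elkhorn=27 Greywater=22 Ironridge=27 → close Briarlake (overflow 25)
  31÷3 = 10 each, +1 to first 1
Round 5: Elkhorn=38 Greywater=32 Ironridge=37 → close Elkhorn (overflow 33)
  38÷2 = 19 each, +1 to first 0
Round 6: Greywater=51 Ironridge=56 → close Ironridge (overflow 49)
  56÷1 = 56 each, +1 to first 0

Closure order: Juniper, Cedarfen, Hollowpine, Briarlake, Elkhorn, Ironridge
Last habitat: Greywater with 107 animals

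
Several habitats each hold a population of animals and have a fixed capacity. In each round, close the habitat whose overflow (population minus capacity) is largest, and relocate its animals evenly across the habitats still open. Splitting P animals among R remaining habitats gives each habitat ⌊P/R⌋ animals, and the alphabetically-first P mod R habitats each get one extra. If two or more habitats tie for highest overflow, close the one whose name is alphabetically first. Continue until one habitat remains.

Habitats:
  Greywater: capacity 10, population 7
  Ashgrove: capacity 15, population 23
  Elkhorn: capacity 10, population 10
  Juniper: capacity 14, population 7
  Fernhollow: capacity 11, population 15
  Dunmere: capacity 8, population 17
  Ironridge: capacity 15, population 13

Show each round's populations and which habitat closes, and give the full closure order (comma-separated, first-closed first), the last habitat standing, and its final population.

Round 1: Ashgrove=23 Dunmere=17 Elkhorn=10 Fernhollow=15 Greywater=7 Ironridge=13 Juniper=7 → close Dunmere (overflow 9)
  17÷6 = 2 each, +1 to first 5
Round 2: Ashgrove=26 Elkhorn=13 Fernhollow=18 Greywater=10 Ironridge=16 Juniper=9 → close Ashgrove (overflow 11)
  26÷5 = 5 each, +1 to first 1
Round 3: Elkhorn=19 Fernhollow=23 Greywater=15 Ironridge=21 Juniper=14 → close Fernhollow (overflow 12)
  23÷4 = 5 each, +1 to first 3
Round 4: Elkhorn=25 Greywater=21 Ironridge=27 Juniper=19 → close Elkhorn (overflow 15)
  25÷3 = 8 each, +1 to first 1
Round 5: Greywater=30 Ironridge=35 Juniper=27 → close Greywater (overflow 20)
  30÷2 = 15 each, +1 to first 0
Round 6: Ironridge=50 Juniper=42 → close Ironridge (overflow 35)
  50÷1 = 50 each, +1 to first 0

Closure order: Dunmere, Ashgrove, Fernhollow, Elkhorn, Greywater, Ironridge
Last habitat: Juniper with 92 animals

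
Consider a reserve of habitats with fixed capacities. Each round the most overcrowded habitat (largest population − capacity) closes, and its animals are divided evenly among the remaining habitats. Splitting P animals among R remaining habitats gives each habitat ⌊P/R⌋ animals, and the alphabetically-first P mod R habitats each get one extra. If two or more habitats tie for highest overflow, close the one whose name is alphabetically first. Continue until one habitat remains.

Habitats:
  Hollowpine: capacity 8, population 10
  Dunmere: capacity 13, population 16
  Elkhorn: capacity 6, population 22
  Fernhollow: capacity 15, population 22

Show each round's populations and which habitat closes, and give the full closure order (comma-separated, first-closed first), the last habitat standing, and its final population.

Round 1: Dunmere=16 Elkhorn=22 Fernhollow=22 Hollowpine=10 → close Elkhorn (overflow 16)
  22÷3 = 7 each, +1 to first 1
Round 2: Dunmere=24 Fernhollow=29 Hollowpine=17 → close Fernhollow (overflow 14)
  29÷2 = 14 each, +1 to first 1
Round 3: Dunmere=39 Hollowpine=31 → close Dunmere (overflow 26)
  39÷1 = 39 each, +1 to first 0

Closure order: Elkhorn, Fernhollow, Dunmere
Last habitat: Hollowpine with 70 animals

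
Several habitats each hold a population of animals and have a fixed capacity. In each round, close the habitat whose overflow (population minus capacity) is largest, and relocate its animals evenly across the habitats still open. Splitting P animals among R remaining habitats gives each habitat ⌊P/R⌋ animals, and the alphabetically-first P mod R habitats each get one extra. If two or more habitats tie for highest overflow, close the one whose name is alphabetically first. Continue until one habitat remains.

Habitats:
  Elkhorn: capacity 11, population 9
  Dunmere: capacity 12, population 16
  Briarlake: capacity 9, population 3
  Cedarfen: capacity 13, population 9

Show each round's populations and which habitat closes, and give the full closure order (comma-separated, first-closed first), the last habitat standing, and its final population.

Round 1: Briarlake=3 Cedarfen=9 Dunmere=16 Elkhorn=9 → close Dunmere (overflow 4)
  16÷3 = 5 each, +1 to first 1
Round 2: Briarlake=9 Cedarfen=14 Elkhorn=14 → close Elkhorn (overflow 3)
  14÷2 = 7 each, +1 to first 0
Round 3: Briarlake=16 Cedarfen=21 → close Cedarfen (overflow 8)
  21÷1 = 21 each, +1 to first 0

Closure order: Dunmere, Elkhorn, Cedarfen
Last habitat: Briarlake with 37 animals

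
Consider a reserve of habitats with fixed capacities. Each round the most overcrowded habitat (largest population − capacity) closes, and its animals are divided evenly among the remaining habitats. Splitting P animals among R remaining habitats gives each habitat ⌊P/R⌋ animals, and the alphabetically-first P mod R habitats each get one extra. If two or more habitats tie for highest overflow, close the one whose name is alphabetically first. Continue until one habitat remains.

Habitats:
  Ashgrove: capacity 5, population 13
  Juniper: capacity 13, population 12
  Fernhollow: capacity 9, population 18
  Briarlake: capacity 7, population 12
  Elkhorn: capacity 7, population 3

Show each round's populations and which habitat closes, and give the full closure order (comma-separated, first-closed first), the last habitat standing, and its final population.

Closure order: Fernhollow, Ashgrove, Briarlake, Juniper
Last habitat: Elkhorn with 58 animals

Round 1: Ashgrove=13 Briarlake=12 Elkhorn=3 Fernhollow=18 Juniper=12 → close Fernhollow (overflow 9)
  18÷4 = 4 each, +1 to first 2
Round 2: Ashgrove=18 Briarlake=17 Elkhorn=7 Juniper=16 → close Ashgrove (overflow 13)
  18÷3 = 6 each, +1 to first 0
Round 3: Briarlake=23 Elkhorn=13 Juniper=22 → close Briarlake (overflow 16)
  23÷2 = 11 each, +1 to first 1
Round 4: Elkhorn=25 Juniper=33 → close Juniper (overflow 20)
  33÷1 = 33 each, +1 to first 0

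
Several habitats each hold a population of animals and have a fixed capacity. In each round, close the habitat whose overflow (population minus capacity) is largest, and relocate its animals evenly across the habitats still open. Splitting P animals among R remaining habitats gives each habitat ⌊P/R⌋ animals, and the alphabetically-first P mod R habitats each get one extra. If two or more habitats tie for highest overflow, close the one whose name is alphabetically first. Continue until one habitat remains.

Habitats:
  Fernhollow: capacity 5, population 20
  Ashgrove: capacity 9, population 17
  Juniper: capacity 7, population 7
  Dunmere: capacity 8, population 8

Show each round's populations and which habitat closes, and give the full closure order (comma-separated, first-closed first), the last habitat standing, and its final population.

Round 1: Ashgrove=17 Dunmere=8 Fernhollow=20 Juniper=7 → close Fernhollow (overflow 15)
  20÷3 = 6 each, +1 to first 2
Round 2: Ashgrove=24 Dunmere=15 Juniper=13 → close Ashgrove (overflow 15)
  24÷2 = 12 each, +1 to first 0
Round 3: Dunmere=27 Juniper=25 → close Dunmere (overflow 19)
  27÷1 = 27 each, +1 to first 0

Closure order: Fernhollow, Ashgrove, Dunmere
Last habitat: Juniper with 52 animals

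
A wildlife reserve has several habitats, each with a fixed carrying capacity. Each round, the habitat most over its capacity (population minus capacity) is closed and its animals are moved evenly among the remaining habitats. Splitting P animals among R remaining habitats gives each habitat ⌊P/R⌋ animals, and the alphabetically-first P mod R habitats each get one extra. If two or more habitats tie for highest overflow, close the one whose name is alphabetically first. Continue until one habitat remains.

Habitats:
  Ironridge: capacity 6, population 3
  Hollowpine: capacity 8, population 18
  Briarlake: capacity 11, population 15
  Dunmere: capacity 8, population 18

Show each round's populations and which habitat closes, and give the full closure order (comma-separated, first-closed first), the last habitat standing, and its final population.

Round 1: Briarlake=15 Dunmere=18 Hollowpine=18 Ironridge=3 → close Dunmere (overflow 10)
  18÷3 = 6 each, +1 to first 0
Round 2: Briarlake=21 Hollowpine=24 Ironridge=9 → close Hollowpine (overflow 16)
  24÷2 = 12 each, +1 to first 0
Round 3: Briarlake=33 Ironridge=21 → close Briarlake (overflow 22)
  33÷1 = 33 each, +1 to first 0

Closure order: Dunmere, Hollowpine, Briarlake
Last habitat: Ironridge with 54 animals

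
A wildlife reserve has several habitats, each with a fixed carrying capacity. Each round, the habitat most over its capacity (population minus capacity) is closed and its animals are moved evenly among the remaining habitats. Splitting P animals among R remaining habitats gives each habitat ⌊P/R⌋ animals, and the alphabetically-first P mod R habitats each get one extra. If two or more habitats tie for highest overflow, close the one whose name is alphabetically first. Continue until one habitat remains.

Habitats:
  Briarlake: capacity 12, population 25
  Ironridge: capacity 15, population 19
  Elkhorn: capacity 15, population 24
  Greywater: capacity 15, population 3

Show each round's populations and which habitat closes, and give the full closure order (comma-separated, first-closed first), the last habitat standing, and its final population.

Closure order: Briarlake, Elkhorn, Ironridge
Last habitat: Greywater with 71 animals

Round 1: Briarlake=25 Elkhorn=24 Greywater=3 Ironridge=19 → close Briarlake (overflow 13)
  25÷3 = 8 each, +1 to first 1
Round 2: Elkhorn=33 Greywater=11 Ironridge=27 → close Elkhorn (overflow 18)
  33÷2 = 16 each, +1 to first 1
Round 3: Greywater=28 Ironridge=43 → close Ironridge (overflow 28)
  43÷1 = 43 each, +1 to first 0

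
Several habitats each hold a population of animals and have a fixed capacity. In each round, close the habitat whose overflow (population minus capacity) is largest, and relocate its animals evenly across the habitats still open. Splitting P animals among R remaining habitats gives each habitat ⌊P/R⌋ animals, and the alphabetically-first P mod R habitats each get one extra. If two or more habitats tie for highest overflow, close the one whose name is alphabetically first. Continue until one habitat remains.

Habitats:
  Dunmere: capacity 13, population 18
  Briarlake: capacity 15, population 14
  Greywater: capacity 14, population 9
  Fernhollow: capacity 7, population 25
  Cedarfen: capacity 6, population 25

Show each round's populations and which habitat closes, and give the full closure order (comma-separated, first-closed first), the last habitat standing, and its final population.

Closure order: Cedarfen, Fernhollow, Dunmere, Briarlake
Last habitat: Greywater with 91 animals

Round 1: Briarlake=14 Cedarfen=25 Dunmere=18 Fernhollow=25 Greywater=9 → close Cedarfen (overflow 19)
  25÷4 = 6 each, +1 to first 1
Round 2: Briarlake=21 Dunmere=24 Fernhollow=31 Greywater=15 → close Fernhollow (overflow 24)
  31÷3 = 10 each, +1 to first 1
Round 3: Briarlake=32 Dunmere=34 Greywater=25 → close Dunmere (overflow 21)
  34÷2 = 17 each, +1 to first 0
Round 4: Briarlake=49 Greywater=42 → close Briarlake (overflow 34)
  49÷1 = 49 each, +1 to first 0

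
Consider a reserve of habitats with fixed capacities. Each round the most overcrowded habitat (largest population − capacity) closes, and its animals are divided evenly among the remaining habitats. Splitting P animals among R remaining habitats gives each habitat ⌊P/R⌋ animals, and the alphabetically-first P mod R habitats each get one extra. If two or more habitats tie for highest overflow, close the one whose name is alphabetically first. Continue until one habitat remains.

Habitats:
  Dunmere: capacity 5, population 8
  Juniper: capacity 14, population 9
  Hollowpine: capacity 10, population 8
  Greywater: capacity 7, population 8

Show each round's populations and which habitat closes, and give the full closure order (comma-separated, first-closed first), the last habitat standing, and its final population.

Closure order: Dunmere, Greywater, Hollowpine
Last habitat: Juniper with 33 animals

Round 1: Dunmere=8 Greywater=8 Hollowpine=8 Juniper=9 → close Dunmere (overflow 3)
  8÷3 = 2 each, +1 to first 2
Round 2: Greywater=11 Hollowpine=11 Juniper=11 → close Greywater (overflow 4)
  11÷2 = 5 each, +1 to first 1
Round 3: Hollowpine=17 Juniper=16 → close Hollowpine (overflow 7)
  17÷1 = 17 each, +1 to first 0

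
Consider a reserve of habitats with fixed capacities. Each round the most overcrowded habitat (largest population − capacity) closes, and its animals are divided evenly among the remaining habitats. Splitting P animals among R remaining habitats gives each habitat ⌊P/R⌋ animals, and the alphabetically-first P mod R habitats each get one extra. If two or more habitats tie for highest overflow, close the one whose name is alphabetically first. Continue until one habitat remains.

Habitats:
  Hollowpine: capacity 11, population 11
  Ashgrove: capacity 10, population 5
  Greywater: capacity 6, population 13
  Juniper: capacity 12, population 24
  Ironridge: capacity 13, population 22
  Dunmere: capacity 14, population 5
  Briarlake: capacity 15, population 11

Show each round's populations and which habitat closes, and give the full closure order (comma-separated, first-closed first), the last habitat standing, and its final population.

Closure order: Juniper, Ironridge, Greywater, Hollowpine, Ashgrove, Briarlake
Last habitat: Dunmere with 91 animals

Round 1: Ashgrove=5 Briarlake=11 Dunmere=5 Greywater=13 Hollowpine=11 Ironridge=22 Juniper=24 → close Juniper (overflow 12)
  24÷6 = 4 each, +1 to first 0
Round 2: Ashgrove=9 Briarlake=15 Dunmere=9 Greywater=17 Hollowpine=15 Ironridge=26 → close Ironridge (overflow 13)
  26÷5 = 5 each, +1 to first 1
Round 3: Ashgrove=15 Briarlake=20 Dunmere=14 Greywater=22 Hollowpine=20 → close Greywater (overflow 16)
  22÷4 = 5 each, +1 to first 2
Round 4: Ashgrove=21 Briarlake=26 Dunmere=19 Hollowpine=25 → close Hollowpine (overflow 14)
  25÷3 = 8 each, +1 to first 1
Round 5: Ashgrove=30 Briarlake=34 Dunmere=27 → close Ashgrove (overflow 20)
  30÷2 = 15 each, +1 to first 0
Round 6: Briarlake=49 Dunmere=42 → close Briarlake (overflow 34)
  49÷1 = 49 each, +1 to first 0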